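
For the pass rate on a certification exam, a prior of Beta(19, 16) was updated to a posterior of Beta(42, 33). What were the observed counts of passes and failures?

23 passes and 17 failures

A Beta(a, b) prior with s successes and f failures in binomial data gives a Beta(a+s, b+f) posterior.
Match parameters: s=42−19=23, f=33−16=17.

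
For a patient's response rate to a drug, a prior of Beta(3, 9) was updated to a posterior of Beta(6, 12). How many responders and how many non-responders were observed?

3 responders and 3 non-responders

Under Beta–binomial conjugacy the posterior parameters are (α+s, β+f).
Match parameters: s=6−3=3, f=12−9=3.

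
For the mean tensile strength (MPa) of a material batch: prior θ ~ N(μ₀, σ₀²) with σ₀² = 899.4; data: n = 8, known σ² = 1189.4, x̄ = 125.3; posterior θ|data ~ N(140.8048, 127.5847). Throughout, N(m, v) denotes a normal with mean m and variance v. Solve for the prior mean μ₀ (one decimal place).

μ₀ = 234.6

With known observation variance, the Normal–Normal posterior has precision τ_n = τ₀ + n/σ² and mean μ_n = (τ₀μ₀ + (n/σ²)x̄)/τ_n.
Here τ₀ = 1/899.4 = 0.001112 and τ_data = 8/1189.4 = 0.006726, so τ_n = 0.007838.
Rearranging for μ₀: μ₀ = (μ_n·τ_n − τ_data·x̄)/τ₀ = (140.8048·0.007838 − 0.006726·125.3) / 0.001112 = 0.260860/0.001112 ≈ 234.6.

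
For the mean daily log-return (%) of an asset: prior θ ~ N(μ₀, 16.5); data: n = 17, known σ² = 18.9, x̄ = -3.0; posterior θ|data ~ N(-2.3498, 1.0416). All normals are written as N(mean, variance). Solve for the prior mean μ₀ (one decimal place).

μ₀ = 7.3

With known observation variance, the Normal–Normal posterior has precision τ_n = τ₀ + n/σ² and mean μ_n = (τ₀μ₀ + (n/σ²)x̄)/τ_n.
Here τ₀ = 1/16.5 = 0.060606 and τ_data = 17/18.9 = 0.899471, so τ_n = 0.960077.
Rearranging for μ₀: μ₀ = (μ_n·τ_n − τ_data·x̄)/τ₀ = (-2.3498·0.960077 − 0.899471·-3.0) / 0.060606 = 0.442424/0.060606 ≈ 7.3.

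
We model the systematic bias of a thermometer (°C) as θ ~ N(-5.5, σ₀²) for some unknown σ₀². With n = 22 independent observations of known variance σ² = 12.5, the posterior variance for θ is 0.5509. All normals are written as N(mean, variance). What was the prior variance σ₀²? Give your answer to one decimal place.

σ₀² = 18.1

For the Normal–Normal model with known σ², precisions add: τ_n = τ₀ + n/σ².
So 1/σ₀² = 1/0.5509 − 22/12.5 = 1.815211 − 1.760000 = 0.055211.
Hence σ₀² = 1/0.055211 ≈ 18.1.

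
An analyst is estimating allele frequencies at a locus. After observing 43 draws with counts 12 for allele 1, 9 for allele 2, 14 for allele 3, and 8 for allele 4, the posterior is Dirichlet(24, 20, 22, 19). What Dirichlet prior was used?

Dirichlet(12, 11, 8, 11)

For a Dirichlet(α) prior with multinomial counts c, the posterior is Dirichlet(α + c) componentwise.
Subtract each count from the matching posterior parameter: 24−12=12, 20−9=11, 22−14=8, 19−8=11.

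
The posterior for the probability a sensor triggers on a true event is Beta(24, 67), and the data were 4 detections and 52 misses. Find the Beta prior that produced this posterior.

Beta(20, 15)

A Beta(α, β) prior with s successes and f failures in binomial data gives a Beta(α+s, β+f) posterior.
So α = 24 − 4 = 20 and β = 67 − 52 = 15.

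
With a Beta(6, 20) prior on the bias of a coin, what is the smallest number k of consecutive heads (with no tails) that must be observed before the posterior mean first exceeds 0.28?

k = 2

After k heads and 0 tails the posterior is Beta(6+k, 20), with mean (6+k)/(6+20+k).
Set (6+k)/(26+k) > 0.28 and solve: k > (0.28·26 − 6)/(1 − 0.28) = 1.778.
The smallest integer exceeding 1.778 is 2, and checking k=2: (8)/(28) = 0.2857 > 0.28.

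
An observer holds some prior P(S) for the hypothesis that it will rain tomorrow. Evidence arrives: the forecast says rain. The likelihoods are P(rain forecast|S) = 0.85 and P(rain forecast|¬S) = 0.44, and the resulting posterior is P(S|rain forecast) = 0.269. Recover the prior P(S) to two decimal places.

P(S) = 0.16

Bayes' rule in odds form gives O(S|E) = O(S)·[P(E|S)/P(E|¬S)], hence O(S) = O(S|E)/LR.
Posterior odds = 0.269/(1−0.269) = 0.3680. LR = 0.85/0.44 = 1.9318.
Prior odds = 0.3680/1.9318 = 0.1905, so P(S) = 0.1905/(1+0.1905) ≈ 0.16.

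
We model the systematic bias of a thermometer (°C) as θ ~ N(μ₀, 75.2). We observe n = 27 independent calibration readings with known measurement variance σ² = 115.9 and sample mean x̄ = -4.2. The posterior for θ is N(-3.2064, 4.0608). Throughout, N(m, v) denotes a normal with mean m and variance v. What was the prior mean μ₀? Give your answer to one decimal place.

With known observation variance, the Normal–Normal posterior has precision τ_n = τ₀ + n/σ² and mean μ_n = (τ₀μ₀ + (n/σ²)x̄)/τ_n.
Here τ₀ = 1/75.2 = 0.013298 and τ_data = 27/115.9 = 0.232959, so τ_n = 0.246257.
Rearranging for μ₀: μ₀ = (μ_n·τ_n − τ_data·x̄)/τ₀ = (-3.2064·0.246257 − 0.232959·-4.2) / 0.013298 = 0.188829/0.013298 ≈ 14.2.

μ₀ = 14.2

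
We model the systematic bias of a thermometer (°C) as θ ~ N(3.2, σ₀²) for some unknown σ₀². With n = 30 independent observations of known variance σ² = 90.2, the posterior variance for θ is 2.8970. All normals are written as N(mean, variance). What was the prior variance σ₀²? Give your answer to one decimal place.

Posterior precision equals prior precision plus data precision: 1/σ_n² = 1/σ₀² + n/σ².
So 1/σ₀² = 1/2.8970 − 30/90.2 = 0.345185 − 0.332594 = 0.012591.
Hence σ₀² = 1/0.012591 ≈ 79.4.

σ₀² = 79.4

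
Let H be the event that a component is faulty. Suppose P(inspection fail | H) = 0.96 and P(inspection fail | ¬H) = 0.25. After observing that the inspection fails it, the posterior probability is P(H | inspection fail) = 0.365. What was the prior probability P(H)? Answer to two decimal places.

P(H) = 0.13

In odds form, posterior odds = prior odds × likelihood ratio, so prior odds = posterior odds ÷ LR.
Posterior odds = 0.365/(1−0.365) = 0.5748. LR = 0.96/0.25 = 3.8400.
Prior odds = 0.5748/3.8400 = 0.1497, so P(H) = 0.1497/(1+0.1497) ≈ 0.13.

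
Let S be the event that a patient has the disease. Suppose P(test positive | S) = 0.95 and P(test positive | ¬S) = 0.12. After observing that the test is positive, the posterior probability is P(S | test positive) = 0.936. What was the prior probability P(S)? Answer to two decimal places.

In odds form, posterior odds = prior odds × likelihood ratio, so prior odds = posterior odds ÷ LR.
Posterior odds = 0.936/(1−0.936) = 14.6250. LR = 0.95/0.12 = 7.9167.
Prior odds = 14.6250/7.9167 = 1.8474, so P(S) = 1.8474/(1+1.8474) ≈ 0.65.

P(S) = 0.65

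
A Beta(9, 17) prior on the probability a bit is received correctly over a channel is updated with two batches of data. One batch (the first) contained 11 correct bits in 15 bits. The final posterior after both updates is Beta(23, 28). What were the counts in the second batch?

Sequential conjugate updates are equivalent to a single update on the pooled data, so total successes = posterior α − prior α and total failures = posterior β − prior β.
Total across both batches: 23−9=14 correct bits, 28−17=11 errors.
Subtract the first batch: 14−11=3 correct bits and 11−4=7 errors.

3 correct bits and 7 errors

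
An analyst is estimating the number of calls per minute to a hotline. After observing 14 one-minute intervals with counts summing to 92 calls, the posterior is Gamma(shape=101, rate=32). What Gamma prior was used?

Gamma–Poisson conjugacy: posterior shape = α + Σxᵢ, posterior rate = β + n.
So α = 101 − 92 = 9 and β = 32 − 14 = 18.

Gamma(shape=9, rate=18)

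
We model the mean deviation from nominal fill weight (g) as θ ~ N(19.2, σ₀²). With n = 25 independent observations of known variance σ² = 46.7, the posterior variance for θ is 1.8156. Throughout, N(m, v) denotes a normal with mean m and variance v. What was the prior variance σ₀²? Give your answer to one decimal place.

σ₀² = 64.7

For the Normal–Normal model with known σ², precisions add: τ_n = τ₀ + n/σ².
So 1/σ₀² = 1/1.8156 − 25/46.7 = 0.550782 − 0.535332 = 0.015450.
Hence σ₀² = 1/0.015450 ≈ 64.7.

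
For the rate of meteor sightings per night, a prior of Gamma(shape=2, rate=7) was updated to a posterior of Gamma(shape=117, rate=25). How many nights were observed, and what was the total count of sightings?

n = 18 nights with total 115 sightings

A Gamma(α, β) prior (rate parametrization) on a Poisson rate with n observations summing to S gives posterior Gamma(α+S, β+n).
Matching: Σxᵢ = 117 − 2 = 115 and n = 25 − 7 = 18.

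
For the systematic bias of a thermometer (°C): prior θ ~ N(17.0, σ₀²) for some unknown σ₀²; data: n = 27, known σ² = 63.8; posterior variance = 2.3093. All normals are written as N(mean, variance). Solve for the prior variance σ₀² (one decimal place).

σ₀² = 101.7

For the Normal–Normal model with known σ², precisions add: τ_n = τ₀ + n/σ².
So 1/σ₀² = 1/2.3093 − 27/63.8 = 0.433032 − 0.423197 = 0.009835.
Hence σ₀² = 1/0.009835 ≈ 101.7.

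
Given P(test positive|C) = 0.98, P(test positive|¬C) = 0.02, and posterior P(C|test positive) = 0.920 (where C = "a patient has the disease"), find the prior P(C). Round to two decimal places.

P(C) = 0.19

Bayes' rule in odds form gives O(C|E) = O(C)·[P(E|C)/P(E|¬C)], hence O(C) = O(C|E)/LR.
Posterior odds = 0.920/(1−0.920) = 11.5000. LR = 0.98/0.02 = 49.0000.
Prior odds = 11.5000/49.0000 = 0.2347, so P(C) = 0.2347/(1+0.2347) ≈ 0.19.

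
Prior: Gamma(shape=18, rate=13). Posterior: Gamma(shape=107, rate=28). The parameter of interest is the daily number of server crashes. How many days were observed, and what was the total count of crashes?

n = 15 days with total 89 crashes

Gamma–Poisson conjugacy: posterior shape = α + Σxᵢ, posterior rate = β + n.
Matching: Σxᵢ = 107 − 18 = 89 and n = 28 − 13 = 15.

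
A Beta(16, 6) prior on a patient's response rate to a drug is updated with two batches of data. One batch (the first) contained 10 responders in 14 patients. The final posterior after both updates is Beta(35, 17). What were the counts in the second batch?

9 responders and 7 non-responders

Sequential conjugate updates are equivalent to a single update on the pooled data, so total successes = posterior α − prior α and total failures = posterior β − prior β.
Total across both batches: 35−16=19 responders, 17−6=11 non-responders.
Subtract the first batch: 19−10=9 responders and 11−4=7 non-responders.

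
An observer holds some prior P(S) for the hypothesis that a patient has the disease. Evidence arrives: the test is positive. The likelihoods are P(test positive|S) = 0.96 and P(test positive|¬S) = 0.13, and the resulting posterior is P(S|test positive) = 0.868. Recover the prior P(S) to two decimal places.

P(S) = 0.47

In odds form, posterior odds = prior odds × likelihood ratio, so prior odds = posterior odds ÷ LR.
Posterior odds = 0.868/(1−0.868) = 6.5758. LR = 0.96/0.13 = 7.3846.
Prior odds = 6.5758/7.3846 = 0.8905, so P(S) = 0.8905/(1+0.8905) ≈ 0.47.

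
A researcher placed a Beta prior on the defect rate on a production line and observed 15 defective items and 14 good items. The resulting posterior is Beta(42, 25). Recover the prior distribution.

A Beta(α, β) prior with s successes and f failures in binomial data gives a Beta(α+s, β+f) posterior.
So α = 42 − 15 = 27 and β = 25 − 14 = 11.

Beta(27, 11)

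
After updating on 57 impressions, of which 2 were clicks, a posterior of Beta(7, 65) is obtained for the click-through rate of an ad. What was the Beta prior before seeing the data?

A Beta(α, β) prior with s successes and f failures in binomial data gives a Beta(α+s, β+f) posterior.
Subtract the data counts: 7−2=5, 65−55=10.

Beta(5, 10)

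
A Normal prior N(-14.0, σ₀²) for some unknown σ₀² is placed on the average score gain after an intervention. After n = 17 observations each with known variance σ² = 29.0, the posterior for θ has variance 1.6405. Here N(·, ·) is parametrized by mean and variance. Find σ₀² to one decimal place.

Posterior precision equals prior precision plus data precision: 1/σ_n² = 1/σ₀² + n/σ².
So 1/σ₀² = 1/1.6405 − 17/29.0 = 0.609570 − 0.586207 = 0.023363.
Hence σ₀² = 1/0.023363 ≈ 42.8.

σ₀² = 42.8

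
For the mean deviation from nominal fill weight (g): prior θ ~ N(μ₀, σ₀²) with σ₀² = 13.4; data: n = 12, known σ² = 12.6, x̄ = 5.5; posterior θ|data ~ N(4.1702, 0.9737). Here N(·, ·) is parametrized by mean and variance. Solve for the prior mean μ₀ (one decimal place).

μ₀ = -12.8

The posterior mean is a precision-weighted average: μ_n = (τ₀μ₀ + τ_data·x̄)/(τ₀+τ_data), with τ₀=1/σ₀² and τ_data=n/σ².
Here τ₀ = 1/13.4 = 0.074627 and τ_data = 12/12.6 = 0.952381, so τ_n = 1.027008.
Rearranging for μ₀: μ₀ = (μ_n·τ_n − τ_data·x̄)/τ₀ = (4.1702·1.027008 − 0.952381·5.5) / 0.074627 = -0.955267/0.074627 ≈ -12.8.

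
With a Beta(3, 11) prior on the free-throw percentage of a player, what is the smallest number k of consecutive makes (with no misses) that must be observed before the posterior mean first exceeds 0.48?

k = 8

After k makes and 0 misses the posterior is Beta(3+k, 11), with mean (3+k)/(3+11+k).
Set (3+k)/(14+k) > 0.48 and solve: k > (0.48·14 − 3)/(1 − 0.48) = 7.154.
The smallest integer exceeding 7.154 is 8, and checking k=8: (11)/(22) = 0.5000 > 0.48.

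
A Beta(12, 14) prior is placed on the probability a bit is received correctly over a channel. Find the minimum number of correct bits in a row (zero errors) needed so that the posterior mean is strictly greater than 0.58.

After k correct bits and 0 errors the posterior is Beta(12+k, 14), with mean (12+k)/(12+14+k).
Set (12+k)/(26+k) > 0.58 and solve: k > (0.58·26 − 12)/(1 − 0.58) = 7.333.
The smallest integer exceeding 7.333 is 8.

k = 8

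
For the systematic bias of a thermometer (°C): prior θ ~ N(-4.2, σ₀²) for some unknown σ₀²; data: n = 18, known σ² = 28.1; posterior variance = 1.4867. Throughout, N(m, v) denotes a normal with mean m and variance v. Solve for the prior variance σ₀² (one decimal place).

σ₀² = 31.2

For the Normal–Normal model with known σ², precisions add: τ_n = τ₀ + n/σ².
So 1/σ₀² = 1/1.4867 − 18/28.1 = 0.672631 − 0.640569 = 0.032062.
Hence σ₀² = 1/0.032062 ≈ 31.2.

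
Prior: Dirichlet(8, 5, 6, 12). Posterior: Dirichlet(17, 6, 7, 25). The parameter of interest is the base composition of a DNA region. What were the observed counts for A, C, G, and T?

counts (9, 1, 1, 13)

For a Dirichlet(α) prior with multinomial counts c, the posterior is Dirichlet(α + c) componentwise.
Counts are posterior − prior componentwise: 17−8=9, 6−5=1, 7−6=1, 25−12=13.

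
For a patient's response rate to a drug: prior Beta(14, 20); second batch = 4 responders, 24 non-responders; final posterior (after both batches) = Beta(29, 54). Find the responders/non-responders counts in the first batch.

Sequential conjugate updates are equivalent to a single update on the pooled data, so total successes = posterior α − prior α and total failures = posterior β − prior β.
Total across both batches: 29−14=15 responders, 54−20=34 non-responders.
Subtract the second batch: 15−4=11 responders and 34−24=10 non-responders.

11 responders and 10 non-responders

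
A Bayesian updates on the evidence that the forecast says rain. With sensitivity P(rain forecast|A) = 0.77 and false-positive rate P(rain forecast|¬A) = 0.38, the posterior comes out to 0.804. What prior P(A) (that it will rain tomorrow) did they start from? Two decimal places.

Bayes' rule in odds form gives O(A|E) = O(A)·[P(E|A)/P(E|¬A)], hence O(A) = O(A|E)/LR.
Posterior odds = 0.804/(1−0.804) = 4.1020. LR = 0.77/0.38 = 2.0263.
Prior odds = 4.1020/2.0263 = 2.0244, so P(A) = 2.0244/(1+2.0244) ≈ 0.67.

P(A) = 0.67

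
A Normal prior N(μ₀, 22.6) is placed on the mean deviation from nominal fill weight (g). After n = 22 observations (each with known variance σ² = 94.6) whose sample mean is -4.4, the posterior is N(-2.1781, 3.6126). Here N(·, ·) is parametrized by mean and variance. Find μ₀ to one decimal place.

The posterior mean is a precision-weighted average: μ_n = (τ₀μ₀ + τ_data·x̄)/(τ₀+τ_data), with τ₀=1/σ₀² and τ_data=n/σ².
Here τ₀ = 1/22.6 = 0.044248 and τ_data = 22/94.6 = 0.232558, so τ_n = 0.276806.
Rearranging for μ₀: μ₀ = (μ_n·τ_n − τ_data·x̄)/τ₀ = (-2.1781·0.276806 − 0.232558·-4.4) / 0.044248 = 0.420344/0.044248 ≈ 9.5.

μ₀ = 9.5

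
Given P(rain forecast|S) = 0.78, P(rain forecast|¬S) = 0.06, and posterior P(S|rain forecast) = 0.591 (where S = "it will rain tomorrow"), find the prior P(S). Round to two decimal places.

Bayes' rule in odds form gives O(S|E) = O(S)·[P(E|S)/P(E|¬S)], hence O(S) = O(S|E)/LR.
Posterior odds = 0.591/(1−0.591) = 1.4450. LR = 0.78/0.06 = 13.0000.
Prior odds = 1.4450/13.0000 = 0.1112, so P(S) = 0.1112/(1+0.1112) ≈ 0.10.

P(S) = 0.10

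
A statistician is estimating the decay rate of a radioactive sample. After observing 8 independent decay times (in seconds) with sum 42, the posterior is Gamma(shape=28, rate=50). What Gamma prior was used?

Gamma(shape=20, rate=8)

For an exponential likelihood with a Gamma(α, β) prior on the rate, n observations with total T give posterior Gamma(α+n, β+T).
So α = 28 − 8 = 20 and β = 50 − 42 = 8.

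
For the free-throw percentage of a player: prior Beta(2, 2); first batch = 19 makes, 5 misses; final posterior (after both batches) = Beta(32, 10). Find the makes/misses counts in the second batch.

11 makes and 3 misses

Sequential conjugate updates are equivalent to a single update on the pooled data, so total successes = posterior α − prior α and total failures = posterior β − prior β.
Total across both batches: 32−2=30 makes, 10−2=8 misses.
Subtract the first batch: 30−19=11 makes and 8−5=3 misses.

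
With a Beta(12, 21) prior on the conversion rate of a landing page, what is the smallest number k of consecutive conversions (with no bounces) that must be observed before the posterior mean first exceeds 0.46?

After k conversions and 0 bounces the posterior is Beta(12+k, 21), with mean (12+k)/(12+21+k).
Set (12+k)/(33+k) > 0.46 and solve: k > (0.46·33 − 12)/(1 − 0.46) = 5.889.
The smallest integer exceeding 5.889 is 6.

k = 6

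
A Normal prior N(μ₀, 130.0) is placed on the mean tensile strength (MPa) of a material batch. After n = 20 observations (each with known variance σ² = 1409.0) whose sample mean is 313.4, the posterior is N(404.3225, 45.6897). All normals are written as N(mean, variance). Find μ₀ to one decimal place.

μ₀ = 572.1

With known observation variance, the Normal–Normal posterior has precision τ_n = τ₀ + n/σ² and mean μ_n = (τ₀μ₀ + (n/σ²)x̄)/τ_n.
Here τ₀ = 1/130.0 = 0.007692 and τ_data = 20/1409.0 = 0.014194, so τ_n = 0.021886.
Rearranging for μ₀: μ₀ = (μ_n·τ_n − τ_data·x̄)/τ₀ = (404.3225·0.021886 − 0.014194·313.4) / 0.007692 = 4.400603/0.007692 ≈ 572.1.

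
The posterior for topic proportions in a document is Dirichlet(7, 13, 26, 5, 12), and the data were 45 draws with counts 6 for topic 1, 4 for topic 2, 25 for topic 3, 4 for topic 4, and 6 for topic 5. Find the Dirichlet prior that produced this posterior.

For a Dirichlet(α) prior with multinomial counts c, the posterior is Dirichlet(α + c) componentwise.
Subtract each count from the matching posterior parameter: 7−6=1, 13−4=9, 26−25=1, 5−4=1, 12−6=6.

Dirichlet(1, 9, 1, 1, 6)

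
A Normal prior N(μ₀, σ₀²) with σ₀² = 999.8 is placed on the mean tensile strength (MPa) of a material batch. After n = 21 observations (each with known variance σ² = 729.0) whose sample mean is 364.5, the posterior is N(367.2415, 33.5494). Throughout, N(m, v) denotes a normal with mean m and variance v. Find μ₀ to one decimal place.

μ₀ = 446.2

The posterior mean is a precision-weighted average: μ_n = (τ₀μ₀ + τ_data·x̄)/(τ₀+τ_data), with τ₀=1/σ₀² and τ_data=n/σ².
Here τ₀ = 1/999.8 = 0.001000 and τ_data = 21/729.0 = 0.028807, so τ_n = 0.029807.
Rearranging for μ₀: μ₀ = (μ_n·τ_n − τ_data·x̄)/τ₀ = (367.2415·0.029807 − 0.028807·364.5) / 0.001000 = 0.446216/0.001000 ≈ 446.2.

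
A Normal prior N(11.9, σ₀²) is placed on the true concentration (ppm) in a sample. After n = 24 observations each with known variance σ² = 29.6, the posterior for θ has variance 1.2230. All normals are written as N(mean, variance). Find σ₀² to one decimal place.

For the Normal–Normal model with known σ², precisions add: τ_n = τ₀ + n/σ².
So 1/σ₀² = 1/1.2230 − 24/29.6 = 0.817661 − 0.810811 = 0.006850.
Hence σ₀² = 1/0.006850 ≈ 146.0.

σ₀² = 146.0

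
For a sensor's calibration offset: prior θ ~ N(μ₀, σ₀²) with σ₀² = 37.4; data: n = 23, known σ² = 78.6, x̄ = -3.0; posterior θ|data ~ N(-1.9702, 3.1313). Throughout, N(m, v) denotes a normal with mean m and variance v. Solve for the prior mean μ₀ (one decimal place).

μ₀ = 9.3

With known observation variance, the Normal–Normal posterior has precision τ_n = τ₀ + n/σ² and mean μ_n = (τ₀μ₀ + (n/σ²)x̄)/τ_n.
Here τ₀ = 1/37.4 = 0.026738 and τ_data = 23/78.6 = 0.292621, so τ_n = 0.319359.
Rearranging for μ₀: μ₀ = (μ_n·τ_n − τ_data·x̄)/τ₀ = (-1.9702·0.319359 − 0.292621·-3.0) / 0.026738 = 0.248662/0.026738 ≈ 9.3.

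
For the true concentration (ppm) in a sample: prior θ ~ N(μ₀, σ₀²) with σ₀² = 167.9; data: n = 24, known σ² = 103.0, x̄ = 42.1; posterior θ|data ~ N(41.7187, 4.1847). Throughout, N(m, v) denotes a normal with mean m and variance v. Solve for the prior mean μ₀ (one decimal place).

μ₀ = 26.8

The posterior mean is a precision-weighted average: μ_n = (τ₀μ₀ + τ_data·x̄)/(τ₀+τ_data), with τ₀=1/σ₀² and τ_data=n/σ².
Here τ₀ = 1/167.9 = 0.005956 and τ_data = 24/103.0 = 0.233010, so τ_n = 0.238966.
Rearranging for μ₀: μ₀ = (μ_n·τ_n − τ_data·x̄)/τ₀ = (41.7187·0.238966 − 0.233010·42.1) / 0.005956 = 0.159630/0.005956 ≈ 26.8.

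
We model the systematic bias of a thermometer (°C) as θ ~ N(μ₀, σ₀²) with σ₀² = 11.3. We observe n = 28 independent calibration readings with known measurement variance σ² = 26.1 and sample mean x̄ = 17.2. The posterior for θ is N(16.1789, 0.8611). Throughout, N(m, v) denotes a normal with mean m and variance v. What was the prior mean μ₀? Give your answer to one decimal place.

μ₀ = 3.8

The posterior mean is a precision-weighted average: μ_n = (τ₀μ₀ + τ_data·x̄)/(τ₀+τ_data), with τ₀=1/σ₀² and τ_data=n/σ².
Here τ₀ = 1/11.3 = 0.088496 and τ_data = 28/26.1 = 1.072797, so τ_n = 1.161293.
Rearranging for μ₀: μ₀ = (μ_n·τ_n − τ_data·x̄)/τ₀ = (16.1789·1.161293 − 1.072797·17.2) / 0.088496 = 0.336335/0.088496 ≈ 3.8.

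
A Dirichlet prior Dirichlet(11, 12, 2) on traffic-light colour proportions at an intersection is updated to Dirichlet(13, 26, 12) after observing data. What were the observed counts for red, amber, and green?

For a Dirichlet(α) prior with multinomial counts c, the posterior is Dirichlet(α + c) componentwise.
Counts are posterior − prior componentwise: 13−11=2, 26−12=14, 12−2=10.

counts (2, 14, 10)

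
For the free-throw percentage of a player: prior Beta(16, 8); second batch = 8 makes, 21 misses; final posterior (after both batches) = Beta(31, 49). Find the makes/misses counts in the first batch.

7 makes and 20 misses

Sequential conjugate updates are equivalent to a single update on the pooled data, so total successes = posterior α − prior α and total failures = posterior β − prior β.
Total across both batches: 31−16=15 makes, 49−8=41 misses.
Subtract the second batch: 15−8=7 makes and 41−21=20 misses.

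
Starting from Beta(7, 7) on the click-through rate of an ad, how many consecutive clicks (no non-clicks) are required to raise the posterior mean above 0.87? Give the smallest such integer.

k = 40

After k clicks and 0 non-clicks the posterior is Beta(7+k, 7), with mean (7+k)/(7+7+k).
Set (7+k)/(14+k) > 0.87 and solve: k > (0.87·14 − 7)/(1 − 0.87) = 39.846.
The smallest integer exceeding 39.846 is 40, and checking k=40: (47)/(54) = 0.8704 > 0.87.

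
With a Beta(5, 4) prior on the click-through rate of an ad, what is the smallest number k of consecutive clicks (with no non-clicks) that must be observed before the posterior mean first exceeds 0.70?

k = 5

After k clicks and 0 non-clicks the posterior is Beta(5+k, 4), with mean (5+k)/(5+4+k).
Set (5+k)/(9+k) > 0.70 and solve: k > (0.70·9 − 5)/(1 − 0.70) = 4.333.
The smallest integer exceeding 4.333 is 5.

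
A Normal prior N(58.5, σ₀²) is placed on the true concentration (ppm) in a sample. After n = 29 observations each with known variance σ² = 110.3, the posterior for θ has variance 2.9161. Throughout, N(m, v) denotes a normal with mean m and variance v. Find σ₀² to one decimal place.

σ₀² = 12.5

For the Normal–Normal model with known σ², precisions add: τ_n = τ₀ + n/σ².
So 1/σ₀² = 1/2.9161 − 29/110.3 = 0.342924 − 0.262919 = 0.080005.
Hence σ₀² = 1/0.080005 ≈ 12.5.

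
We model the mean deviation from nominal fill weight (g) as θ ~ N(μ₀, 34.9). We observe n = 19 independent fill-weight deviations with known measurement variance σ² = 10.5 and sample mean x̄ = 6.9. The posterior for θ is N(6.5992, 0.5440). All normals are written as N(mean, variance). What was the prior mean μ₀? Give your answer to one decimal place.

The posterior mean is a precision-weighted average: μ_n = (τ₀μ₀ + τ_data·x̄)/(τ₀+τ_data), with τ₀=1/σ₀² and τ_data=n/σ².
Here τ₀ = 1/34.9 = 0.028653 and τ_data = 19/10.5 = 1.809524, so τ_n = 1.838177.
Rearranging for μ₀: μ₀ = (μ_n·τ_n − τ_data·x̄)/τ₀ = (6.5992·1.838177 − 1.809524·6.9) / 0.028653 = -0.355218/0.028653 ≈ -12.4.

μ₀ = -12.4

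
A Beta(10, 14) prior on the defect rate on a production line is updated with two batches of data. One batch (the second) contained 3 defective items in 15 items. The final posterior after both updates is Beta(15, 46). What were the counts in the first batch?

2 defective items and 20 good items

Sequential conjugate updates are equivalent to a single update on the pooled data, so total successes = posterior α − prior α and total failures = posterior β − prior β.
Total across both batches: 15−10=5 defective items, 46−14=32 good items.
Subtract the second batch: 5−3=2 defective items and 32−12=20 good items.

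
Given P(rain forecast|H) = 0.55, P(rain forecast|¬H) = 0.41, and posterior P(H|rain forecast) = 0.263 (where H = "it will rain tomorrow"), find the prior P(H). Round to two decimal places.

P(H) = 0.21

Bayes' rule in odds form gives O(H|E) = O(H)·[P(E|H)/P(E|¬H)], hence O(H) = O(H|E)/LR.
Posterior odds = 0.263/(1−0.263) = 0.3569. LR = 0.55/0.41 = 1.3415.
Prior odds = 0.3569/1.3415 = 0.2660, so P(H) = 0.2660/(1+0.2660) ≈ 0.21.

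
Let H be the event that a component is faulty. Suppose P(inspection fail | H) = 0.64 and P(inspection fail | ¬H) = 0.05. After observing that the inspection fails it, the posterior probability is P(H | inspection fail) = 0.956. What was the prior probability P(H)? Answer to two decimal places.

P(H) = 0.63

In odds form, posterior odds = prior odds × likelihood ratio, so prior odds = posterior odds ÷ LR.
Posterior odds = 0.956/(1−0.956) = 21.7273. LR = 0.64/0.05 = 12.8000.
Prior odds = 21.7273/12.8000 = 1.6974, so P(H) = 1.6974/(1+1.6974) ≈ 0.63.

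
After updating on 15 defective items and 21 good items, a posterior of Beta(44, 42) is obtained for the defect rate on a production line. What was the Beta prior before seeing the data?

A Beta(a, b) prior with s successes and f failures in binomial data gives a Beta(a+s, b+f) posterior.
So a = 44 − 15 = 29 and b = 42 − 21 = 21.

Beta(29, 21)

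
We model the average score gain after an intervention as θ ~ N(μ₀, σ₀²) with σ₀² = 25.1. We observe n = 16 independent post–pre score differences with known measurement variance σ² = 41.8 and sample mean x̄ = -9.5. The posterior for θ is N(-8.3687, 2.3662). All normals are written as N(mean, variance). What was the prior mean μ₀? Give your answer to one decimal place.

μ₀ = 2.5

The posterior mean is a precision-weighted average: μ_n = (τ₀μ₀ + τ_data·x̄)/(τ₀+τ_data), with τ₀=1/σ₀² and τ_data=n/σ².
Here τ₀ = 1/25.1 = 0.039841 and τ_data = 16/41.8 = 0.382775, so τ_n = 0.422616.
Rearranging for μ₀: μ₀ = (μ_n·τ_n − τ_data·x̄)/τ₀ = (-8.3687·0.422616 − 0.382775·-9.5) / 0.039841 = 0.099616/0.039841 ≈ 2.5.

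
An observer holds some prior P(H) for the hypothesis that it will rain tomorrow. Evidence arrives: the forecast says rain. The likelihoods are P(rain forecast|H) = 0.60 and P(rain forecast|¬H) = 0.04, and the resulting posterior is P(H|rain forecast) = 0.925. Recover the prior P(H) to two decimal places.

Bayes' rule in odds form gives O(H|E) = O(H)·[P(E|H)/P(E|¬H)], hence O(H) = O(H|E)/LR.
Posterior odds = 0.925/(1−0.925) = 12.3333. LR = 0.60/0.04 = 15.0000.
Prior odds = 12.3333/15.0000 = 0.8222, so P(H) = 0.8222/(1+0.8222) ≈ 0.45.

P(H) = 0.45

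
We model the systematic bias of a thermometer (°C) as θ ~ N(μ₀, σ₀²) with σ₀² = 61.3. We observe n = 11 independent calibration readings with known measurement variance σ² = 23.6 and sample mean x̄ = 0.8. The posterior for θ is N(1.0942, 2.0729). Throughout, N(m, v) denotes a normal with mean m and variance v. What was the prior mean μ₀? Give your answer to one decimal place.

μ₀ = 9.5

The posterior mean is a precision-weighted average: μ_n = (τ₀μ₀ + τ_data·x̄)/(τ₀+τ_data), with τ₀=1/σ₀² and τ_data=n/σ².
Here τ₀ = 1/61.3 = 0.016313 and τ_data = 11/23.6 = 0.466102, so τ_n = 0.482415.
Rearranging for μ₀: μ₀ = (μ_n·τ_n − τ_data·x̄)/τ₀ = (1.0942·0.482415 − 0.466102·0.8) / 0.016313 = 0.154977/0.016313 ≈ 9.5.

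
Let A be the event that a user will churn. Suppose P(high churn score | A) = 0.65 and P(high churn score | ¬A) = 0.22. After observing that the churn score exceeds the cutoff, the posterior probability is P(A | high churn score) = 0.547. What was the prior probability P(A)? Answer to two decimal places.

P(A) = 0.29

In odds form, posterior odds = prior odds × likelihood ratio, so prior odds = posterior odds ÷ LR.
Posterior odds = 0.547/(1−0.547) = 1.2075. LR = 0.65/0.22 = 2.9545.
Prior odds = 1.2075/2.9545 = 0.4087, so P(A) = 0.4087/(1+0.4087) ≈ 0.29.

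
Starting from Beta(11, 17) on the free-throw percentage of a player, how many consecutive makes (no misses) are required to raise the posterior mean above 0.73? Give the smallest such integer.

k = 35

After k makes and 0 misses the posterior is Beta(11+k, 17), with mean (11+k)/(11+17+k).
Set (11+k)/(28+k) > 0.73 and solve: k > (0.73·28 − 11)/(1 − 0.73) = 34.963.
The smallest integer exceeding 34.963 is 35.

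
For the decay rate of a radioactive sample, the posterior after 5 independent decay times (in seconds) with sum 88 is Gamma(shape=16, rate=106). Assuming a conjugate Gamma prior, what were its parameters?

For an exponential likelihood with a Gamma(α, β) prior on the rate, n observations with total T give posterior Gamma(α+n, β+T).
So α = 16 − 5 = 11 and β = 106 − 88 = 18.

Gamma(shape=11, rate=18)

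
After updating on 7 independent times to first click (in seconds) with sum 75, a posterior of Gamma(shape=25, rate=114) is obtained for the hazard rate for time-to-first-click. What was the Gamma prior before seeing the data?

Gamma–exponential conjugacy: posterior shape = α + n, posterior rate = β + Σtᵢ.
So α = 25 − 7 = 18 and β = 114 − 75 = 39.

Gamma(shape=18, rate=39)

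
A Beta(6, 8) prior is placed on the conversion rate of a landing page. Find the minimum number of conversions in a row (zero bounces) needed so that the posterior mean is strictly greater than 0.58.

k = 6

After k conversions and 0 bounces the posterior is Beta(6+k, 8), with mean (6+k)/(6+8+k).
Set (6+k)/(14+k) > 0.58 and solve: k > (0.58·14 − 6)/(1 − 0.58) = 5.048.
The smallest integer exceeding 5.048 is 6.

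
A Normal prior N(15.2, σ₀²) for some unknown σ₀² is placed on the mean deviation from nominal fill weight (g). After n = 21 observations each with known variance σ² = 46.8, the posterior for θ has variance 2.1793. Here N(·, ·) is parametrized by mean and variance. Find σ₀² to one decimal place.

For the Normal–Normal model with known σ², precisions add: τ_n = τ₀ + n/σ².
So 1/σ₀² = 1/2.1793 − 21/46.8 = 0.458863 − 0.448718 = 0.010145.
Hence σ₀² = 1/0.010145 ≈ 98.6.

σ₀² = 98.6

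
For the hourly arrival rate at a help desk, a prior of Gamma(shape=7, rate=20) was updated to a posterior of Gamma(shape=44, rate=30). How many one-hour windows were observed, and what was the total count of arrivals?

n = 10 one-hour windows with total 37 arrivals

A Gamma(α, β) prior (rate parametrization) on a Poisson rate with n observations summing to S gives posterior Gamma(α+S, β+n).
Matching: Σxᵢ = 44 − 7 = 37 and n = 30 − 20 = 10.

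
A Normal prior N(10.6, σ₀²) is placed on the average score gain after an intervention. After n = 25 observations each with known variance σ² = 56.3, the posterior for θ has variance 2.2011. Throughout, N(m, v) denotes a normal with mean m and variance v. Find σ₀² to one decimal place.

For the Normal–Normal model with known σ², precisions add: τ_n = τ₀ + n/σ².
So 1/σ₀² = 1/2.2011 − 25/56.3 = 0.454318 − 0.444050 = 0.010268.
Hence σ₀² = 1/0.010268 ≈ 97.4.

σ₀² = 97.4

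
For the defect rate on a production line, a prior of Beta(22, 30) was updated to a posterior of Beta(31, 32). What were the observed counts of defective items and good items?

Under Beta–binomial conjugacy the posterior parameters are (a+s, b+f).
So s = 31 − 22 = 9 and f = 32 − 30 = 2.

9 defective items and 2 good items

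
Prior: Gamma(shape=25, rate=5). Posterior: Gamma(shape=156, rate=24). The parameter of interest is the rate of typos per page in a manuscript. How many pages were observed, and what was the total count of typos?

n = 19 pages with total 131 typos

A Gamma(α, β) prior (rate parametrization) on a Poisson rate with n observations summing to S gives posterior Gamma(α+S, β+n).
Matching: Σxᵢ = 156 − 25 = 131 and n = 24 − 5 = 19.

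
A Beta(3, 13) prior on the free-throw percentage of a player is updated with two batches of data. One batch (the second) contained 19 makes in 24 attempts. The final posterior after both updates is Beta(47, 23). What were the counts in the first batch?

25 makes and 5 misses

Sequential conjugate updates are equivalent to a single update on the pooled data, so total successes = posterior α − prior α and total failures = posterior β − prior β.
Total across both batches: 47−3=44 makes, 23−13=10 misses.
Subtract the second batch: 44−19=25 makes and 10−5=5 misses.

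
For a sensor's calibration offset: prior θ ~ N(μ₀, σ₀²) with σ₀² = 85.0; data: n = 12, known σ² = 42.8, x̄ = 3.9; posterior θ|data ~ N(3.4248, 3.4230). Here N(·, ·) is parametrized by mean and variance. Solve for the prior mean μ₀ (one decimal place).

With known observation variance, the Normal–Normal posterior has precision τ_n = τ₀ + n/σ² and mean μ_n = (τ₀μ₀ + (n/σ²)x̄)/τ_n.
Here τ₀ = 1/85.0 = 0.011765 and τ_data = 12/42.8 = 0.280374, so τ_n = 0.292139.
Rearranging for μ₀: μ₀ = (μ_n·τ_n − τ_data·x̄)/τ₀ = (3.4248·0.292139 − 0.280374·3.9) / 0.011765 = -0.092941/0.011765 ≈ -7.9.

μ₀ = -7.9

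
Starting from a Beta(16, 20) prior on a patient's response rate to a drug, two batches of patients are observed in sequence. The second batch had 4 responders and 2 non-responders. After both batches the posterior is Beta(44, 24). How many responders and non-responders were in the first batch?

Because Beta–binomial updating is additive in the counts, the combined data contributed (α_post−α_prior, β_post−β_prior) successes and failures.
Total across both batches: 44−16=28 responders, 24−20=4 non-responders.
Subtract the second batch: 28−4=24 responders and 4−2=2 non-responders.

24 responders and 2 non-responders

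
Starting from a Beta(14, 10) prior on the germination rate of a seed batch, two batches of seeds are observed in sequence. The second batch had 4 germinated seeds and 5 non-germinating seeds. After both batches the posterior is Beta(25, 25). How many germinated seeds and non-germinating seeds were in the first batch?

Because Beta–binomial updating is additive in the counts, the combined data contributed (α_post−α_prior, β_post−β_prior) successes and failures.
Total across both batches: 25−14=11 germinated seeds, 25−10=15 non-germinating seeds.
Subtract the second batch: 11−4=7 germinated seeds and 15−5=10 non-germinating seeds.

7 germinated seeds and 10 non-germinating seeds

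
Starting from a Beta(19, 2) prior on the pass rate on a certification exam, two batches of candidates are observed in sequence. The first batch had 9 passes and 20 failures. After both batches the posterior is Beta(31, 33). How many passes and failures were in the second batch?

Sequential conjugate updates are equivalent to a single update on the pooled data, so total successes = posterior α − prior α and total failures = posterior β − prior β.
Total across both batches: 31−19=12 passes, 33−2=31 failures.
Subtract the first batch: 12−9=3 passes and 31−20=11 failures.

3 passes and 11 failures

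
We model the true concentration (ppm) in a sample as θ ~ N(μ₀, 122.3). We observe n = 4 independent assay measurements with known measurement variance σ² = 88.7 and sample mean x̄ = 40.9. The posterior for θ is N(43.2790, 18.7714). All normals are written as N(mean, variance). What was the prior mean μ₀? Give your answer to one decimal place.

With known observation variance, the Normal–Normal posterior has precision τ_n = τ₀ + n/σ² and mean μ_n = (τ₀μ₀ + (n/σ²)x̄)/τ_n.
Here τ₀ = 1/122.3 = 0.008177 and τ_data = 4/88.7 = 0.045096, so τ_n = 0.053273.
Rearranging for μ₀: μ₀ = (μ_n·τ_n − τ_data·x̄)/τ₀ = (43.2790·0.053273 − 0.045096·40.9) / 0.008177 = 0.461176/0.008177 ≈ 56.4.

μ₀ = 56.4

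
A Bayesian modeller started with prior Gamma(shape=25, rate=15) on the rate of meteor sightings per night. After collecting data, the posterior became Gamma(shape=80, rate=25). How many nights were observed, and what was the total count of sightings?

A Gamma(α, β) prior (rate parametrization) on a Poisson rate with n observations summing to S gives posterior Gamma(α+S, β+n).
Matching: Σxᵢ = 80 − 25 = 55 and n = 25 − 15 = 10.

n = 10 nights with total 55 sightings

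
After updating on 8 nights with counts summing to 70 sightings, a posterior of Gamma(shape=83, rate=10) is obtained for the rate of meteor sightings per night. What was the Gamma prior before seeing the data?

Gamma(shape=13, rate=2)

A Gamma(α, β) prior (rate parametrization) on a Poisson rate with n observations summing to S gives posterior Gamma(α+S, β+n).
So α = 83 − 70 = 13 and β = 10 − 8 = 2.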